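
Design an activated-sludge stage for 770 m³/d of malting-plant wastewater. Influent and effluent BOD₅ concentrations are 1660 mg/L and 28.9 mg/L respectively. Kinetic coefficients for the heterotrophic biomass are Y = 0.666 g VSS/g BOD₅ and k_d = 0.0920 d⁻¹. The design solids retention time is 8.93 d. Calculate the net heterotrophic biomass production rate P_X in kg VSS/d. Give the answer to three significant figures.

P_X ≈ 459 kg VSS/d

Y_obs = Y / (1 + k_d θ_c) = 0.666 / (1 + 0.0920 × 8.93) = 0.666 / 1.822 = 0.3656.
Q·(S₀ − S) = 770 × (1660 − 28.9) × 10⁻³ = 1256 kg/d removed.
So the net sludge growth is P_X = 0.3656 × 1256 = 459.2 kg VSS/d.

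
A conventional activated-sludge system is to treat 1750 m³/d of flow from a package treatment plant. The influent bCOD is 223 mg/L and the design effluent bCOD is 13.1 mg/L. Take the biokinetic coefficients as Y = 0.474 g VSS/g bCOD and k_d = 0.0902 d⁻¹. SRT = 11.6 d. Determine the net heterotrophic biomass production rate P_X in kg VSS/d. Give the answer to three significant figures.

Correct the yield for decay: Y_obs = Y/(1 + k_d θ_c) = 0.474 / (1 + 0.0902 × 11.6) = 0.474 / 2.046 = 0.2316.
ΔS = 223 − 13.1 = 209.9 mg/L, so the substrate removal rate is 1750 × 209.9/1000 = 367.3 kg bCOD/d.
P_X = Y_obs · Q(S₀ − S) = 0.2316 × 367.3 = 85.09 kg VSS/d.

P_X ≈ 85.1 kg VSS/d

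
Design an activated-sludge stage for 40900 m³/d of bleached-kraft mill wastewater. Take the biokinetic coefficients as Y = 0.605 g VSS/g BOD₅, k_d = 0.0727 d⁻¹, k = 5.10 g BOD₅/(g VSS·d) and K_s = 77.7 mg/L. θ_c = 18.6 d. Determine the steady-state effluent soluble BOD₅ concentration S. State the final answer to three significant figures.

S ≈ 3.32 mg/L

From the Monod/SRT balance for a CMAS, S = K_s·(1+k_d θ_c)/[θ_c·(Y k − k_d) − 1] = 77.7 × (1 + 0.0727 × 18.6) / [18.6 × (0.605 × 5.10 − 0.0727) − 1] = 182.8 / 55.04 = 3.321 mg/L.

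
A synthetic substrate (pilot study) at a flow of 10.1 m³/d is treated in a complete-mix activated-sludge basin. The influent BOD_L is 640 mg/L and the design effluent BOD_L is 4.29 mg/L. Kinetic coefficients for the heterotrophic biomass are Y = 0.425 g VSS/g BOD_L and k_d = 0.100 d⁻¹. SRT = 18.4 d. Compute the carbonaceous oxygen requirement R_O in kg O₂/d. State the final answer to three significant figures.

Y_obs = Y / (1 + k_d θ_c) = 0.425 / (1 + 0.100 × 18.4) = 0.425 / 2.840 = 0.1496.
ΔS = 640 − 4.29 = 635.7 mg/L, so the substrate removal rate is 10.1 × 635.7/1000 = 6.421 kg BOD_L/d.
Biomass synthesised: P_X = Y_obs × 6.421 = 0.9608 kg VSS/d.
R_O = Q·ΔS − 1.42 P_X = 6.421 − 1.364 = 5.056 kg O₂/d.

R_O ≈ 5.06 kg O₂/d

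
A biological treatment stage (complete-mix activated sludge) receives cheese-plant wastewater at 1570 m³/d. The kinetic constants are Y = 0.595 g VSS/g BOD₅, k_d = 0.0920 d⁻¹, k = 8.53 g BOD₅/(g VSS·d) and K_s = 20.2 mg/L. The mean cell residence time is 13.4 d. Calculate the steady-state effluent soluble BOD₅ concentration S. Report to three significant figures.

From the Monod/SRT balance for a CMAS, S = K_s·(1+k_d θ_c)/[θ_c·(Y k − k_d) − 1] = 20.2 × (1 + 0.0920 × 13.4) / [13.4 × (0.595 × 8.53 − 0.0920) − 1] = 45.10 / 65.78 = 0.6857 mg/L.

S ≈ 0.686 mg/L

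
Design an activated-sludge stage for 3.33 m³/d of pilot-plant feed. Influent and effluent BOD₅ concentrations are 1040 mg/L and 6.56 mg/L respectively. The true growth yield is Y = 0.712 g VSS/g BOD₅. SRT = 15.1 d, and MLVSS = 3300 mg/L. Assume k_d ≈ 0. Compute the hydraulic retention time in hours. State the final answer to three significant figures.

τ ≈ 80.8 h

Biomass mass balance (decay neglected): V·X = Y·Q·(S₀ − S)·θ_c, so V = 0.712 × 3.33 × (1040 − 6.56) × 15.1 / 3300 = 11.21 m³.
HRT = V/Q = 11.21 m³ / 3.33 m³·d⁻¹ = 3.367 d × 24 = 80.81 h.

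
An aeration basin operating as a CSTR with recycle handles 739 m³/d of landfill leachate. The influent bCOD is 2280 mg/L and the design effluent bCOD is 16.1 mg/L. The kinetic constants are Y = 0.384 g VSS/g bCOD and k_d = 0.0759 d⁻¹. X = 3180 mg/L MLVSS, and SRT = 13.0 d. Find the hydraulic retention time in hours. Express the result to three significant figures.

τ ≈ 42.9 h

From the SRT design equation V = Y Q (S₀−S) θ_c / [X (1 + k_d θ_c)] = 0.384 × 739 × (2280 − 16.1) × 13.0 / [3180 × (1 + 0.0759 × 13.0)] = 8.35×10^6 / 6318 = 1322 m³.
τ = V/Q = 1322/739 = 1.789 d, or 42.93 h.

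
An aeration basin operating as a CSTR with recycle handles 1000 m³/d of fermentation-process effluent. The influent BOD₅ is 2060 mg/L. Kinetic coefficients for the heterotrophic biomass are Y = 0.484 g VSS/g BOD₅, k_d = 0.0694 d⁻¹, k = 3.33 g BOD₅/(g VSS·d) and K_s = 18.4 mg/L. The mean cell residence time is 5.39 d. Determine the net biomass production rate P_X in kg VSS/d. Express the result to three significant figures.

Effluent substrate depends only on kinetics and SRT: S = K_s(1 + k_d θ_c) / [θ_c(Yk − k_d) − 1] = 18.4 × (1 + 0.0694 × 5.39) / [5.39 × (0.484 × 3.33 − 0.0694) − 1] = 25.28 / 7.313 = 3.457 mg/L.
Correct the yield for decay: Y_obs = Y/(1 + k_d θ_c) = 0.484 / (1 + 0.0694 × 5.39) = 0.484 / 1.374 = 0.3522.
ΔS = 2060 − 3.46 = 2057 mg/L, so the substrate removal rate is 1000 × 2057/1000 = 2057 kg BOD₅/d.
Net biomass production P_X = Y_obs × Q·(S₀ − S) = 0.3522 × 2057 = 724.4 kg VSS/d.

P_X ≈ 724 kg VSS/d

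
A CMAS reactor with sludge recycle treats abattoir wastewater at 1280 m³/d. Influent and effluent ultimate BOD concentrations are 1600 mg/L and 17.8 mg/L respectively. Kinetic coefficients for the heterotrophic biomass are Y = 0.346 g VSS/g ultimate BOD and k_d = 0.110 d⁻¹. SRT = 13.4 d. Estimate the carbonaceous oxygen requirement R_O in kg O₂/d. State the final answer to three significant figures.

R_O ≈ 1620 kg O₂/d

Observed yield with endogenous decay: Y_obs = Y / (1 + k_d·θ_c) = 0.346 / (1 + 0.110 × 13.4) = 0.346 / 2.474 = 0.1399 g VSS/g ultimate BOD.
Substrate removed = Q·(S₀ − S) = 1280 m³/d × (1600 − 17.8) g/m³ = 2.03×10^6 g/d = 2025 kg/d.
P_X = Y_obs·Q·(S₀ − S) = 0.1399 × 2025 = 283.2 kg VSS/d.
R_O = Q·(S₀ − S) − 1.42·P_X = 2025 − 1.42 × 283.2 = 1623 kg O₂/d.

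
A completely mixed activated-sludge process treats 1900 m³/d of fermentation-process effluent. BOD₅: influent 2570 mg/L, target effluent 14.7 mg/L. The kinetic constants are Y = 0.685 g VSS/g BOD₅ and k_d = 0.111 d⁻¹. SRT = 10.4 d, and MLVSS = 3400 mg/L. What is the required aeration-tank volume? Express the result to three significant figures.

Rearranging the biomass balance for a CMAS with decay, V = Y·Q·ΔS·θ_c / [X·(1+k_d θ_c)] = 0.685 × 1900 × (2570 − 14.7) × 10.4 / [3400 × (1 + 0.111 × 10.4)] = 3.46×10^7 / 7325 = 4722 m³.

V ≈ 4720 m³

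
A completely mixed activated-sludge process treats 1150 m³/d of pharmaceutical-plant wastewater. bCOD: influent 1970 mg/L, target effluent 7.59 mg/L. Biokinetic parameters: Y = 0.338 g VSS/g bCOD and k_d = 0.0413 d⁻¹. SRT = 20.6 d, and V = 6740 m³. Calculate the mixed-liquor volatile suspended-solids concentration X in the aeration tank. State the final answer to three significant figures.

From V·X·(1 + k_d·θ_c) = Y·Q·(S₀ − S)·θ_c: X = 0.338 × 1150 × (1970 − 7.59) × 20.6 / [6740 × (1 + 0.0413 × 20.6)] = 1260 mg/L.

X ≈ 1260 mg/L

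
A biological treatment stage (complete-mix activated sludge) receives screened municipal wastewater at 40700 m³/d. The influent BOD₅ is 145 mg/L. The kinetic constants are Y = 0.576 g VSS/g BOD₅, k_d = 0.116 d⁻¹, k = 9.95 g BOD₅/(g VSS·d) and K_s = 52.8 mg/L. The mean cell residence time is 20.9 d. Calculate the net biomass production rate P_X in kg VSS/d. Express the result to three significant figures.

From the Monod/SRT balance for a CMAS, S = K_s·(1+k_d θ_c)/[θ_c·(Y k − k_d) − 1] = 52.8 × (1 + 0.116 × 20.9) / [20.9 × (0.576 × 9.95 − 0.116) − 1] = 180.8 / 116.4 = 1.554 mg/L.
Correct the yield for decay: Y_obs = Y/(1 + k_d θ_c) = 0.576 / (1 + 0.116 × 20.9) = 0.576 / 3.424 = 0.1682.
Substrate removed = Q·(S₀ − S) = 40700 m³/d × (145 − 1.55) g/m³ = 5.84×10^6 g/d = 5838 kg/d.
Biomass produced: P_X = Y_obs·Q·ΔS = 0.1682 × 5838 ≈ 982.0 kg VSS/d.

P_X ≈ 982 kg VSS/d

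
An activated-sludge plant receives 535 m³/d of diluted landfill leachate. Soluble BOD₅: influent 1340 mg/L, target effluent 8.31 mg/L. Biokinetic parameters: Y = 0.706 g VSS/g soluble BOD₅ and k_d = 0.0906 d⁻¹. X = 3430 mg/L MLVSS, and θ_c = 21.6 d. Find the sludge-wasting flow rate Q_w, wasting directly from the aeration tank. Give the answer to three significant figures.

Q_w ≈ 49.6 m³/d

From the SRT design equation V = Y Q (S₀−S) θ_c / [X (1 + k_d θ_c)] = 0.706 × 535 × (1340 − 8.31) × 21.6 / [3430 × (1 + 0.0906 × 21.6)] = 1.09×10^7 / 10142 = 1071 m³.
Wasting from the aeration tank: Q_w = V / θ_c = 1071 / 21.6 = 49.59 m³/d.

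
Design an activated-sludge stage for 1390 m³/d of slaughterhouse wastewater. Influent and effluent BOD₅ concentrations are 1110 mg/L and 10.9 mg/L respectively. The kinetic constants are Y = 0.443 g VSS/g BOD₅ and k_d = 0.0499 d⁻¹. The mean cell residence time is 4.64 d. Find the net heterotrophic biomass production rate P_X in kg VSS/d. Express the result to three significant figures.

Y_obs = Y / (1 + k_d θ_c) = 0.443 / (1 + 0.0499 × 4.64) = 0.443 / 1.232 = 0.3597.
Substrate removed = Q·(S₀ − S) = 1390 m³/d × (1110 − 10.9) g/m³ = 1.53×10^6 g/d = 1528 kg/d.
So the net sludge growth is P_X = 0.3597 × 1528 = 549.6 kg VSS/d.

P_X ≈ 550 kg VSS/d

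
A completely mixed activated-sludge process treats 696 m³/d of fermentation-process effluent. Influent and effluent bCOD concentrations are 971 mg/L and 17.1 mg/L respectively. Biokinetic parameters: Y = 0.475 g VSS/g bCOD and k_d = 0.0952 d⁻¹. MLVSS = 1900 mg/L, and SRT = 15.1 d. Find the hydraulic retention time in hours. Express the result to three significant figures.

τ ≈ 35.5 h

Steady-state biomass mass balance: V·X·(1 + k_d·θ_c) = Y·Q·(S₀ − S)·θ_c, so V = 0.475 × 696 × (971 − 17.1) × 15.1 / [1900 × (1 + 0.0952 × 15.1)] = 4.76×10^6 / 4631 = 1028 m³.
HRT = V/Q = 1028 m³ / 696 m³·d⁻¹ = 1.477 d × 24 = 35.46 h.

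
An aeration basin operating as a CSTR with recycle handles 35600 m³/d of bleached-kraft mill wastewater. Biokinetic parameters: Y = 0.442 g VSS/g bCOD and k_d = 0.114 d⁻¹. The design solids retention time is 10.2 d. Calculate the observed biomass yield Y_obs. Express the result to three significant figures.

Y_obs = Y / (1 + k_d θ_c) = 0.442 / (1 + 0.114 × 10.2) = 0.442 / 2.163 = 0.2044.

Y_obs ≈ 0.204 g VSS/g bCOD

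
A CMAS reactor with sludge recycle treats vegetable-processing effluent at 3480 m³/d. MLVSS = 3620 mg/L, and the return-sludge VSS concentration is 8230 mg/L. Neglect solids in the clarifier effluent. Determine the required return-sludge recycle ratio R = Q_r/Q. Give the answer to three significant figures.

Mass balance around the secondary clarifier (neglecting effluent solids): R = X / (X_r − X) = 3620 / (8230 − 3620) = 0.7852.

R ≈ 0.785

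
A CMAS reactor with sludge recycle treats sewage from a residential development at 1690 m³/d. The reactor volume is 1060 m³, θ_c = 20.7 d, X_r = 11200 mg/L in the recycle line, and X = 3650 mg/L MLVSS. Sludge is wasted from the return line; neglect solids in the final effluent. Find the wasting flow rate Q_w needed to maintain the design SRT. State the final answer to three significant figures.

θ_c = V·X/(Q_w·X_r) when wasting from the recycle, so Q_w = V·X/(θ_c·X_r) = 1060 × 3650 / (20.7 × 11200) = 16.69 m³/d.

Q_w ≈ 16.7 m³/d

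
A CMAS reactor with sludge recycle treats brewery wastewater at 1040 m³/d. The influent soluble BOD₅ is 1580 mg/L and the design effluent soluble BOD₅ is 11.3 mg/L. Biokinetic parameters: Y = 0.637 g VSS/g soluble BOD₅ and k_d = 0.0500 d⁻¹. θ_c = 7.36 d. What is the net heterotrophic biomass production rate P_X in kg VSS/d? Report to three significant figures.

P_X ≈ 760 kg VSS/d

Observed yield with endogenous decay: Y_obs = Y / (1 + k_d·θ_c) = 0.637 / (1 + 0.0500 × 7.36) = 0.637 / 1.368 = 0.4656 g VSS/g soluble BOD₅.
Mass of soluble BOD₅ removed per day: Q(S₀ − S) = 1040 × 1569 g/m³ = 1631 kg/d.
So the net sludge growth is P_X = 0.4656 × 1631 = 759.7 kg VSS/d.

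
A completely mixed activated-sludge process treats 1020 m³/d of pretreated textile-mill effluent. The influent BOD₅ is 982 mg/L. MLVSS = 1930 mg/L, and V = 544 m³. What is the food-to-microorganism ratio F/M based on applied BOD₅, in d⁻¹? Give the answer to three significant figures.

F/M ≈ 0.954 d⁻¹

Food-to-microorganism ratio F/M = Q S₀ / (V X) = 1020 × 982 / (544.0 × 1930) = 0.9540 d⁻¹.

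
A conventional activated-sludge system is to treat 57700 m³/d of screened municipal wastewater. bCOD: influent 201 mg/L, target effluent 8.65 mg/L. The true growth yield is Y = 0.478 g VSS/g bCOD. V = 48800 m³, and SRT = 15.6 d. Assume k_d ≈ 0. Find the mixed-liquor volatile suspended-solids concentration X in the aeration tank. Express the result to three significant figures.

Without decay, X = Y Q (S₀−S) θ_c / V = 0.478 × 57700 × (201 − 8.65) × 15.6 / 48800 = 1696 mg/L.

X ≈ 1700 mg/L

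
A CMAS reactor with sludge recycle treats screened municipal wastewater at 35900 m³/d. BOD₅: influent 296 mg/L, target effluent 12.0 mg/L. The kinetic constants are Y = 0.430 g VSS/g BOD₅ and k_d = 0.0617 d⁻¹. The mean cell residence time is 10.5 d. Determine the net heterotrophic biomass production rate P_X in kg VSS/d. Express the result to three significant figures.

P_X ≈ 2660 kg VSS/d

Y_obs = Y / (1 + k_d θ_c) = 0.430 / (1 + 0.0617 × 10.5) = 0.430 / 1.648 = 0.2609.
Q·(S₀ − S) = 35900 × (296 − 12.0) × 10⁻³ = 10196 kg/d removed.
Biomass produced: P_X = Y_obs·Q·ΔS = 0.2609 × 10196 ≈ 2661 kg VSS/d.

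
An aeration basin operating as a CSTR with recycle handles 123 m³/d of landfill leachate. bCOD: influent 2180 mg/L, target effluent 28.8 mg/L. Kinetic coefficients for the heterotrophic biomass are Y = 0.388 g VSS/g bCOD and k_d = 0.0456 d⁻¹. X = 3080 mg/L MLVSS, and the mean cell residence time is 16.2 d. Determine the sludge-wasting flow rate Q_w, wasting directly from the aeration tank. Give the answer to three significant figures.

From the SRT design equation V = Y Q (S₀−S) θ_c / [X (1 + k_d θ_c)] = 0.388 × 123 × (2180 − 28.8) × 16.2 / [3080 × (1 + 0.0456 × 16.2)] = 1.66×10^6 / 5355 = 310.6 m³.
Wasting from the aeration tank: Q_w = V / θ_c = 310.6 / 16.2 = 19.17 m³/d.

Q_w ≈ 19.2 m³/d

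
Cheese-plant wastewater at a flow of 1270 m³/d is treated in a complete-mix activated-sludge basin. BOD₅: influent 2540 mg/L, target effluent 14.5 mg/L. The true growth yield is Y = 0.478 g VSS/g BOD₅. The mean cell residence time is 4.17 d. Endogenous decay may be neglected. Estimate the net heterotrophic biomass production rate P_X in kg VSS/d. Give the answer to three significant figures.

No decay correction is needed, so Y_obs = Y = 0.478.
Q·(S₀ − S) = 1270 × (2540 − 14.5) × 10⁻³ = 3207 kg/d removed.
Net biomass production P_X = Y_obs × Q·(S₀ − S) = 0.4780 × 3207 = 1533 kg VSS/d.

P_X ≈ 1530 kg VSS/d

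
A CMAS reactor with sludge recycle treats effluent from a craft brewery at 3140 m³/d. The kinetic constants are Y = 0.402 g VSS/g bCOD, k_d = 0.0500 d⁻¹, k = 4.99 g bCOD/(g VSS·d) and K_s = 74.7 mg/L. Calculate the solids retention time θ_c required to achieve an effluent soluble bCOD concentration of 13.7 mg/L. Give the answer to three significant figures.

From 1/θ_c = Y·k·S/(K_s + S) − k_d: Y·k·S/(K_s+S) = 0.402 × 4.99 × 13.7 / (74.7 + 13.7) = 0.3109 d⁻¹.
θ_c = 1/(μ − k_d) = 1/(0.3109 − 0.0500) = 1/0.2609 = 3.833 d.

θ_c ≈ 3.83 d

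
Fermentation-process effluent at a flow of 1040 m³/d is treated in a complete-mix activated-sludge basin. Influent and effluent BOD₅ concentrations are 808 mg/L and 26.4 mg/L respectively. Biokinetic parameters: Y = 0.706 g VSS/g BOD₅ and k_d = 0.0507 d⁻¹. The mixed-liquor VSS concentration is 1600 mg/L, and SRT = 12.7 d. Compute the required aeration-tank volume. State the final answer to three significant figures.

Rearranging the biomass balance for a CMAS with decay, V = Y·Q·ΔS·θ_c / [X·(1+k_d θ_c)] = 0.706 × 1040 × (808 − 26.4) × 12.7 / [1600 × (1 + 0.0507 × 12.7)] = 7.29×10^6 / 2630 = 2771 m³.

V ≈ 2770 m³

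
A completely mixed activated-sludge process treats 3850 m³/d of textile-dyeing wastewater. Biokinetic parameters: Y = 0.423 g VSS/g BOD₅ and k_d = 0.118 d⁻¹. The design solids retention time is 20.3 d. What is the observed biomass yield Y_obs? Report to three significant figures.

Y_obs ≈ 0.125 g VSS/g BOD₅

The observed yield is Y_obs = Y/(1 + k_d·θ_c) = 0.423 / (1 + 0.118 × 20.3) = 0.423 / 3.395 = 0.1246 g VSS per g BOD₅ removed.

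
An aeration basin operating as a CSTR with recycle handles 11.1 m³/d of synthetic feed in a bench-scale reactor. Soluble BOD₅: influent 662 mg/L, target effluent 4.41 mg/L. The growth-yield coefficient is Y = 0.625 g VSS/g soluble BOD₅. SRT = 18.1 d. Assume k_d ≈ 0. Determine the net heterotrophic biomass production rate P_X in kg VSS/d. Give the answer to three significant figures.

P_X ≈ 4.56 kg VSS/d

Since k_d ≈ 0, Y_obs = Y = 0.625 g VSS/g soluble BOD₅.
ΔS = 662 − 4.41 = 657.6 mg/L, so the substrate removal rate is 11.1 × 657.6/1000 = 7.299 kg soluble BOD₅/d.
P_X = Y_obs · Q(S₀ − S) = 0.6250 × 7.299 = 4.562 kg VSS/d.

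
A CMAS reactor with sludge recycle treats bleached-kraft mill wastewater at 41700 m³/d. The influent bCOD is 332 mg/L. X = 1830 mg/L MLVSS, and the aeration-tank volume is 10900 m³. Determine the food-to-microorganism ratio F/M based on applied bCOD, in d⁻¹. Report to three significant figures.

F/M ≈ 0.694 d⁻¹

F/M = Q·S₀ / (V·X) = 41700 × 332 / (10900 × 1830) = 0.6941 g bCOD·(g VSS·d)⁻¹.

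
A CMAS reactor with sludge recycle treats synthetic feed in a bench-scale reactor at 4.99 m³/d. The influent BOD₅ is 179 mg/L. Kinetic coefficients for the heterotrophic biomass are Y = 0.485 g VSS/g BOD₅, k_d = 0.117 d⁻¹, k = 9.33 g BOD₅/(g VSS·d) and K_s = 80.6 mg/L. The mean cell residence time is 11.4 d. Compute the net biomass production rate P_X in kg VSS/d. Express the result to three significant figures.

P_X ≈ 0.182 kg VSS/d

Effluent substrate depends only on kinetics and SRT: S = K_s(1 + k_d θ_c) / [θ_c(Yk − k_d) − 1] = 80.6 × (1 + 0.117 × 11.4) / [11.4 × (0.485 × 9.33 − 0.117) − 1] = 188.1 / 49.25 = 3.819 mg/L.
Observed yield with endogenous decay: Y_obs = Y / (1 + k_d·θ_c) = 0.485 / (1 + 0.117 × 11.4) = 0.485 / 2.334 = 0.2078 g VSS/g BOD₅.
Q·(S₀ − S) = 4.99 × (179 − 3.82) × 10⁻³ = 0.8741 kg/d removed.
P_X = Y_obs · Q(S₀ − S) = 0.2078 × 0.8741 = 0.1817 kg VSS/d.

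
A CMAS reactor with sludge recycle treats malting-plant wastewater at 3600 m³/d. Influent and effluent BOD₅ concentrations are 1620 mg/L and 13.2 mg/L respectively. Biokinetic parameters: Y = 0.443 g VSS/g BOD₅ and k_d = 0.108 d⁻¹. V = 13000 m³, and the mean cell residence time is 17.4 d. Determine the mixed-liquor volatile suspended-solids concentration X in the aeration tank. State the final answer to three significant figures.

X = Y·Q·ΔS·θ_c / [V·(1 + k_d θ_c)] = 0.443 × 3600 × (1620 − 13.2) × 17.4 / [13000 × (1 + 0.108 × 17.4)] = 1191 mg/L.

X ≈ 1190 mg/L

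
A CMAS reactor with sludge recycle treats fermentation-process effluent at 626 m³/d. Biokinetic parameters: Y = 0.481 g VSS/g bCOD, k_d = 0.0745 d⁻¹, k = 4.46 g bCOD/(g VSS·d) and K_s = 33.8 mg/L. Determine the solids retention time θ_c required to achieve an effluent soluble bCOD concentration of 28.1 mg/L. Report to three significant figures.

θ_c ≈ 1.11 d

From 1/θ_c = Y·k·S/(K_s + S) − k_d: Y·k·S/(K_s+S) = 0.481 × 4.46 × 28.1 / (33.8 + 28.1) = 0.9739 d⁻¹.
Then 1/θ_c = μ − k_d = 0.9739 − 0.0745 = 0.8994 d⁻¹, giving θ_c = 1.112 d.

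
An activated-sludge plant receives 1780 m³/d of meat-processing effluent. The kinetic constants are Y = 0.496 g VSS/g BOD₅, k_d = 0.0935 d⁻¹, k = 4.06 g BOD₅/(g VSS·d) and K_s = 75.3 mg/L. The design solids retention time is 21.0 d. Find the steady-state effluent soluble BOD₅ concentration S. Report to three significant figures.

S ≈ 5.67 mg/L

Effluent substrate depends only on kinetics and SRT: S = K_s(1 + k_d θ_c) / [θ_c(Yk − k_d) − 1] = 75.3 × (1 + 0.0935 × 21.0) / [21.0 × (0.496 × 4.06 − 0.0935) − 1] = 223.2 / 39.33 = 5.674 mg/L.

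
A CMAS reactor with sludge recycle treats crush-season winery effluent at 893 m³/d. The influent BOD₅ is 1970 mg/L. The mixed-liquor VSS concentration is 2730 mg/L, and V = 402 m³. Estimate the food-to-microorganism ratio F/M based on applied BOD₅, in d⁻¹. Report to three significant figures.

F/M = applied load / biomass = Q·S₀/(V·X) = 893 × 1970 / (402.0 × 2730) = 1.603 d⁻¹.

F/M ≈ 1.60 d⁻¹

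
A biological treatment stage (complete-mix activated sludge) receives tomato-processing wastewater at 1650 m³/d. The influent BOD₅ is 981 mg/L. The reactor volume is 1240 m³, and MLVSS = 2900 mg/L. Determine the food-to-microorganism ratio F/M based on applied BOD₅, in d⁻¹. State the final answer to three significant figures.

F/M ≈ 0.450 d⁻¹

F/M = Q·S₀ / (V·X) = 1650 × 981 / (1240 × 2900) = 0.4501 g BOD₅·(g VSS·d)⁻¹.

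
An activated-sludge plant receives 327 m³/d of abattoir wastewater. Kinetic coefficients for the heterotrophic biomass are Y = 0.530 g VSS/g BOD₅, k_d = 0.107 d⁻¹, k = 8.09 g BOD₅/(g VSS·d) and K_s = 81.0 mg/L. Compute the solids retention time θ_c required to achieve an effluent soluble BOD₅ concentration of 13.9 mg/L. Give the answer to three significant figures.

Specific growth rate at S = 13.9 mg/L: μ = YkS/(K_s+S) = 0.530·8.09·13.9/(81.0+13.9) = 0.6280 d⁻¹.
θ_c = 1/(μ − k_d) = 1/(0.6280 − 0.107) = 1/0.5210 = 1.919 d.

θ_c ≈ 1.92 d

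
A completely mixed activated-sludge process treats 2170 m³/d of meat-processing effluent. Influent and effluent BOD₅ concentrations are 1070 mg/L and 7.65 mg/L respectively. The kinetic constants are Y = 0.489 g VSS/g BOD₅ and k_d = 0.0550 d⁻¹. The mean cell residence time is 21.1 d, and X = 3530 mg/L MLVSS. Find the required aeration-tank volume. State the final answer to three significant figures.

V ≈ 3120 m³

Steady-state biomass mass balance: V·X·(1 + k_d·θ_c) = Y·Q·(S₀ − S)·θ_c, so V = 0.489 × 2170 × (1070 − 7.65) × 21.1 / [3530 × (1 + 0.0550 × 21.1)] = 2.38×10^7 / 7627 = 3119 m³.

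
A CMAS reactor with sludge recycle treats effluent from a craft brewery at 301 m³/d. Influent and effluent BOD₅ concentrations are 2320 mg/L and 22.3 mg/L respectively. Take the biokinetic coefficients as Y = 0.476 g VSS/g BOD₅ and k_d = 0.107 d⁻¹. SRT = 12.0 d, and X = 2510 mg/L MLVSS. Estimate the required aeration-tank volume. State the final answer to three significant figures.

From the SRT design equation V = Y Q (S₀−S) θ_c / [X (1 + k_d θ_c)] = 0.476 × 301 × (2320 − 22.3) × 12.0 / [2510 × (1 + 0.107 × 12.0)] = 3.95×10^6 / 5733 = 689.1 m³.

V ≈ 689 m³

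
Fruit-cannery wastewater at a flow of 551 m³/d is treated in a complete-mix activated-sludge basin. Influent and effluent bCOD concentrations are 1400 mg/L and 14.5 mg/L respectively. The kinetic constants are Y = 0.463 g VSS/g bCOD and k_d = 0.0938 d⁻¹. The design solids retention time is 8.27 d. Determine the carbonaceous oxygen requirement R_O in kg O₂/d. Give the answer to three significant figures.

R_O ≈ 481 kg O₂/d

Correct the yield for decay: Y_obs = Y/(1 + k_d θ_c) = 0.463 / (1 + 0.0938 × 8.27) = 0.463 / 1.776 = 0.2607.
Q·(S₀ − S) = 551 × (1400 − 14.5) × 10⁻³ = 763.4 kg/d removed.
Biomass synthesised: P_X = Y_obs × 763.4 = 199.1 kg VSS/d.
Carbonaceous O₂ demand = substrate oxidised − cell-mass equivalent = 763.4 − 1.42 × 199.1 = 480.8 kg O₂/d.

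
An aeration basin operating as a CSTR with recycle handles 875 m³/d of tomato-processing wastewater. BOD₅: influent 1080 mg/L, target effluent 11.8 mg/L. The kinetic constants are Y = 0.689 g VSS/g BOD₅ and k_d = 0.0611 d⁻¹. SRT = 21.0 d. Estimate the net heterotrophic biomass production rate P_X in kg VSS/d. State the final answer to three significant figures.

P_X ≈ 282 kg VSS/d

Observed yield with endogenous decay: Y_obs = Y / (1 + k_d·θ_c) = 0.689 / (1 + 0.0611 × 21.0) = 0.689 / 2.283 = 0.3018 g VSS/g BOD₅.
Mass of BOD₅ removed per day: Q(S₀ − S) = 875 × 1068 g/m³ = 934.7 kg/d.
Biomass produced: P_X = Y_obs·Q·ΔS = 0.3018 × 934.7 ≈ 282.1 kg VSS/d.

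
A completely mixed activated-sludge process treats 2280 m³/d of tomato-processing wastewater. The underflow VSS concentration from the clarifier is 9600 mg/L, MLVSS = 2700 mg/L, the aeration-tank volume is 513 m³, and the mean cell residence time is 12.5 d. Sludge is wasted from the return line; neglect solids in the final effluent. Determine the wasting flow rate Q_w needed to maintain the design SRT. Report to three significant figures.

Q_w ≈ 11.5 m³/d

Q_w = (V·X)/(θ_c X_r) = 513.0 × 2700 / (12.5 × 9600) = 11.54 m³/d.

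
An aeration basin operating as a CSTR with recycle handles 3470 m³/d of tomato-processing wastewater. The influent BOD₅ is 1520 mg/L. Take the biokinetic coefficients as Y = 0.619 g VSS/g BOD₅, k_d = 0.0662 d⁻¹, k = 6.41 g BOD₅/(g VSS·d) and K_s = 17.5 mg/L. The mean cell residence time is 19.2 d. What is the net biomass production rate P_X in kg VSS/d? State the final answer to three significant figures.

P_X ≈ 1440 kg VSS/d

Effluent substrate depends only on kinetics and SRT: S = K_s(1 + k_d θ_c) / [θ_c(Yk − k_d) − 1] = 17.5 × (1 + 0.0662 × 19.2) / [19.2 × (0.619 × 6.41 − 0.0662) − 1] = 39.74 / 73.91 = 0.5377 mg/L.
Correct the yield for decay: Y_obs = Y/(1 + k_d θ_c) = 0.619 / (1 + 0.0662 × 19.2) = 0.619 / 2.271 = 0.2726.
Q·(S₀ − S) = 3470 × (1520 − 0.538) × 10⁻³ = 5273 kg/d removed.
P_X = Y_obs · Q(S₀ − S) = 0.2726 × 5273 = 1437 kg VSS/d.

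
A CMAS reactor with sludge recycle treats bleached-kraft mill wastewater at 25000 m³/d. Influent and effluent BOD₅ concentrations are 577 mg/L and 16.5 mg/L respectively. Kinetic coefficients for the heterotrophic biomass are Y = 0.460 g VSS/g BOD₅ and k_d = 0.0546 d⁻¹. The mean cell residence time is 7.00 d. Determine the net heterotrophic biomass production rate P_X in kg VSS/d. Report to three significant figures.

P_X ≈ 4660 kg VSS/d

Correct the yield for decay: Y_obs = Y/(1 + k_d θ_c) = 0.460 / (1 + 0.0546 × 7.00) = 0.460 / 1.382 = 0.3328.
ΔS = 577 − 16.5 = 560.5 mg/L, so the substrate removal rate is 25000 × 560.5/1000 = 14012 kg BOD₅/d.
Biomass produced: P_X = Y_obs·Q·ΔS = 0.3328 × 14012 ≈ 4663 kg VSS/d.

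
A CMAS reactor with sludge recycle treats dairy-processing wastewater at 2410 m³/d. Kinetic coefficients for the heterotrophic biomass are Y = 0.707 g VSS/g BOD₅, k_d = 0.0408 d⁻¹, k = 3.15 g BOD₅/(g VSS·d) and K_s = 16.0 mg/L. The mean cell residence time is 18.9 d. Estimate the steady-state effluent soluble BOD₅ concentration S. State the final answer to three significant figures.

S ≈ 0.703 mg/L

Effluent substrate depends only on kinetics and SRT: S = K_s(1 + k_d θ_c) / [θ_c(Yk − k_d) − 1] = 16.0 × (1 + 0.0408 × 18.9) / [18.9 × (0.707 × 3.15 − 0.0408) − 1] = 28.34 / 40.32 = 0.7028 mg/L.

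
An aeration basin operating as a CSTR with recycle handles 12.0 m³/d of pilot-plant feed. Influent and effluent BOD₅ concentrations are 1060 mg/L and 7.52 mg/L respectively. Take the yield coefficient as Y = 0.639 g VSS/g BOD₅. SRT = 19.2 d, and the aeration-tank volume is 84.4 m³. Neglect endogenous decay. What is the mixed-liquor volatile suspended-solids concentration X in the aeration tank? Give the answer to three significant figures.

X ≈ 1840 mg/L

From V·X = Y·Q·(S₀ − S)·θ_c (decay neglected): X = 0.639 × 12.0 × (1060 − 7.52) × 19.2 / 84.4 = 1836 mg/L.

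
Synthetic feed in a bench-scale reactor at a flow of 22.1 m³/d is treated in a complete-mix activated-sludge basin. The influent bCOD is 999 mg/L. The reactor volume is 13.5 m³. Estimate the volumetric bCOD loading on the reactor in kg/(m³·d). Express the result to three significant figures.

L_v ≈ 1.64 kg bCOD/(m³·d)

L_v = Q S₀ / V = 22.1 × 999 × 10⁻³ / 13.50 = 1.635 kg/(m³·d).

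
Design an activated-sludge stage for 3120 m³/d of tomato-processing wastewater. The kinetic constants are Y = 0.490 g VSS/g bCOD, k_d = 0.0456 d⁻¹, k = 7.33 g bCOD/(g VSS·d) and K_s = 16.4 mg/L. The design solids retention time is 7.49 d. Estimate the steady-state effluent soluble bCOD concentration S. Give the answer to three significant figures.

Effluent substrate depends only on kinetics and SRT: S = K_s(1 + k_d θ_c) / [θ_c(Yk − k_d) − 1] = 16.4 × (1 + 0.0456 × 7.49) / [7.49 × (0.490 × 7.33 − 0.0456) − 1] = 22.00 / 25.56 = 0.8608 mg/L.

S ≈ 0.861 mg/L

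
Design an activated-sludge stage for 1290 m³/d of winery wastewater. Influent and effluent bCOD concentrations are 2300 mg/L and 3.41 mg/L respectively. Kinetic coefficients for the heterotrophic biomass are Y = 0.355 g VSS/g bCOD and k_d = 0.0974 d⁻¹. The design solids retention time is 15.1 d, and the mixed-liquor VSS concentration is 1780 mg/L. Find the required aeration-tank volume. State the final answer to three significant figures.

V ≈ 3610 m³

Steady-state biomass mass balance: V·X·(1 + k_d·θ_c) = Y·Q·(S₀ − S)·θ_c, so V = 0.355 × 1290 × (2300 − 3.41) × 15.1 / [1780 × (1 + 0.0974 × 15.1)] = 1.59×10^7 / 4398 = 3611 m³.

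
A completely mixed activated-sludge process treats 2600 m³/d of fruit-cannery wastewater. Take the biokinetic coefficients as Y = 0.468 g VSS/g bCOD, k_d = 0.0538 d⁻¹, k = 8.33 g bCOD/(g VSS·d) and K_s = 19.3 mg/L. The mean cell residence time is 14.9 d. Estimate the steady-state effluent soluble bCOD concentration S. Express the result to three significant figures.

For a completely mixed reactor with recycle the Lawrence–McCarty relation gives S = K_s·(1 + k_d·θ_c) / [θ_c·(Y·k − k_d) − 1] = 19.3 × (1 + 0.0538 × 14.9) / [14.9 × (0.468 × 8.33 − 0.0538) − 1] = 34.77 / 56.29 = 0.6178 mg/L.

S ≈ 0.618 mg/L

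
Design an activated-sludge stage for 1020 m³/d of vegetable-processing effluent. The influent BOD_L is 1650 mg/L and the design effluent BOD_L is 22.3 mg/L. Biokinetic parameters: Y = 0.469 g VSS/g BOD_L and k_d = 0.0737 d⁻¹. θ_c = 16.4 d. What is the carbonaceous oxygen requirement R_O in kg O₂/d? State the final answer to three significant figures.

Correct the yield for decay: Y_obs = Y/(1 + k_d θ_c) = 0.469 / (1 + 0.0737 × 16.4) = 0.469 / 2.209 = 0.2123.
Substrate removed = Q·(S₀ − S) = 1020 m³/d × (1650 − 22.3) g/m³ = 1.66×10^6 g/d = 1660 kg/d.
Biomass synthesised: P_X = Y_obs × 1660 = 352.5 kg VSS/d.
R_O = Q·(S₀ − S) − 1.42·P_X = 1660 − 1.42 × 352.5 = 1160 kg O₂/d.

R_O ≈ 1160 kg O₂/d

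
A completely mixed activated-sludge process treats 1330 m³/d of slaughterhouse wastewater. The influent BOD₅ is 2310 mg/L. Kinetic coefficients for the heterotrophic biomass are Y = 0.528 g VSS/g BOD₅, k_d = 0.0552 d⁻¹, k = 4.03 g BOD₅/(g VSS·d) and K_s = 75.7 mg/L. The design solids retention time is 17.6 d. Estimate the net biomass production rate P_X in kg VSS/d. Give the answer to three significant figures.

P_X ≈ 821 kg VSS/d

For a completely mixed reactor with recycle the Lawrence–McCarty relation gives S = K_s·(1 + k_d·θ_c) / [θ_c·(Y·k − k_d) − 1] = 75.7 × (1 + 0.0552 × 17.6) / [17.6 × (0.528 × 4.03 − 0.0552) − 1] = 149.2 / 35.48 = 4.207 mg/L.
Correct the yield for decay: Y_obs = Y/(1 + k_d θ_c) = 0.528 / (1 + 0.0552 × 17.6) = 0.528 / 1.972 = 0.2678.
Mass of BOD₅ removed per day: Q(S₀ − S) = 1330 × 2306 g/m³ = 3067 kg/d.
P_X = Y_obs · Q(S₀ − S) = 0.2678 × 3067 = 821.3 kg VSS/d.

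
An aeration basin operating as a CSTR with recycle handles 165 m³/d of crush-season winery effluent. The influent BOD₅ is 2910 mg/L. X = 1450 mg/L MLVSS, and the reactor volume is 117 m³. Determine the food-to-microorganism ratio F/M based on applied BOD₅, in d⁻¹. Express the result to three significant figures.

F/M ≈ 2.83 d⁻¹

F/M = applied load / biomass = Q·S₀/(V·X) = 165 × 2910 / (117.0 × 1450) = 2.830 d⁻¹.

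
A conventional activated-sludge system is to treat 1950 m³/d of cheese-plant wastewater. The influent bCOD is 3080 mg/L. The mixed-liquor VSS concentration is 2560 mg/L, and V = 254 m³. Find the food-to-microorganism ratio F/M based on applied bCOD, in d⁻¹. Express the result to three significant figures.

F/M = applied load / biomass = Q·S₀/(V·X) = 1950 × 3080 / (254.0 × 2560) = 9.237 d⁻¹.

F/M ≈ 9.24 d⁻¹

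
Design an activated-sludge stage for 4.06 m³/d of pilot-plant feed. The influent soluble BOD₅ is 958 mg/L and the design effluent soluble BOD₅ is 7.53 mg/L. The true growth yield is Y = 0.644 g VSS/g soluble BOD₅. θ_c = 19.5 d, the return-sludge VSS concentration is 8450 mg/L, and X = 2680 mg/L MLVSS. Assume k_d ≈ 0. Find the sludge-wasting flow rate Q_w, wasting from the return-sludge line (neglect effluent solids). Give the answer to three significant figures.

With k_d = 0 the design equation reduces to V = Y Q (S₀−S) θ_c / X = 0.644 × 4.06 × (958 − 7.53) × 19.5 / 2680 = 18.08 m³.
Q_w = (V·X)/(θ_c X_r) = 18.08 × 2680 / (19.5 × 8450) = 0.2941 m³/d.

Q_w ≈ 0.294 m³/d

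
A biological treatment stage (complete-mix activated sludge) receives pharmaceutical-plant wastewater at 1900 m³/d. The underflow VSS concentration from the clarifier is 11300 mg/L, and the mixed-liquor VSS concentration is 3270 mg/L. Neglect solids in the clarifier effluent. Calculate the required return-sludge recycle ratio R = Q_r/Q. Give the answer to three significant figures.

R ≈ 0.407

Mass balance around the secondary clarifier (neglecting effluent solids): R = X / (X_r − X) = 3270 / (11300 − 3270) = 0.4072.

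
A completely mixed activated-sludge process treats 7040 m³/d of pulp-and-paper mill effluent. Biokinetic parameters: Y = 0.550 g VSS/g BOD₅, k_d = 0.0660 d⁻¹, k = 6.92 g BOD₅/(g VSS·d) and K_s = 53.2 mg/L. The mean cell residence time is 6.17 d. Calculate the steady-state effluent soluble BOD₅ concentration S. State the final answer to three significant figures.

Effluent substrate depends only on kinetics and SRT: S = K_s(1 + k_d θ_c) / [θ_c(Yk − k_d) − 1] = 53.2 × (1 + 0.0660 × 6.17) / [6.17 × (0.550 × 6.92 − 0.0660) − 1] = 74.86 / 22.08 = 3.391 mg/L.

S ≈ 3.39 mg/L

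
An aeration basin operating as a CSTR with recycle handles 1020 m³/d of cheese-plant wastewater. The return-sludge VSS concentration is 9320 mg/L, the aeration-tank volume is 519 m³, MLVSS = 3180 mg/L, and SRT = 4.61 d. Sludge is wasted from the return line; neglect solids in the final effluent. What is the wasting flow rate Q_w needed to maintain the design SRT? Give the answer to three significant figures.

Q_w ≈ 38.4 m³/d

Wasting from the return line (neglecting effluent solids): Q_w = V·X / (θ_c·X_r) = 519.0 × 3180 / (4.61 × 9320) = 38.41 m³/d.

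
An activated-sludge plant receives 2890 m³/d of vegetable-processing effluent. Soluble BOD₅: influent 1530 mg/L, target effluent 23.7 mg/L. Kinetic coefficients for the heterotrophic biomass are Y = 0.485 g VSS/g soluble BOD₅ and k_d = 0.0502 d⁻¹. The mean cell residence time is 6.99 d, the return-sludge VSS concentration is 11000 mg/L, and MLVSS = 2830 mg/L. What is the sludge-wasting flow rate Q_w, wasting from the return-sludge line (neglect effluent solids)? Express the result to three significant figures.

Steady-state biomass mass balance: V·X·(1 + k_d·θ_c) = Y·Q·(S₀ − S)·θ_c, so V = 0.485 × 2890 × (1530 − 23.7) × 6.99 / [2830 × (1 + 0.0502 × 6.99)] = 1.48×10^7 / 3823 = 3860 m³.
Q_w = (V·X)/(θ_c X_r) = 3860 × 2830 / (6.99 × 11000) = 142.1 m³/d.

Q_w ≈ 142 m³/d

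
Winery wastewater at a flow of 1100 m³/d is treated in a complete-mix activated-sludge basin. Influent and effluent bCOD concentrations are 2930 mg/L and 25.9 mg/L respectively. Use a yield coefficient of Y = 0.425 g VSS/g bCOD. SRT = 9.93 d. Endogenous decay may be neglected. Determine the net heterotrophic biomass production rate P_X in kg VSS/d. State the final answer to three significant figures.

P_X ≈ 1360 kg VSS/d

Since k_d ≈ 0, Y_obs = Y = 0.425 g VSS/g bCOD.
Substrate removed = Q·(S₀ − S) = 1100 m³/d × (2930 − 25.9) g/m³ = 3.19×10^6 g/d = 3195 kg/d.
Biomass produced: P_X = Y_obs·Q·ΔS = 0.4250 × 3195 ≈ 1358 kg VSS/d.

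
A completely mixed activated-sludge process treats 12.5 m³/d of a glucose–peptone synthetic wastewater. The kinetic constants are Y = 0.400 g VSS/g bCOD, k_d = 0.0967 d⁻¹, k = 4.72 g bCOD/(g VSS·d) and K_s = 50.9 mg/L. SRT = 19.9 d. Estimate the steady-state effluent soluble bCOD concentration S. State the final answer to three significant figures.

For a completely mixed reactor with recycle the Lawrence–McCarty relation gives S = K_s·(1 + k_d·θ_c) / [θ_c·(Y·k − k_d) − 1] = 50.9 × (1 + 0.0967 × 19.9) / [19.9 × (0.400 × 4.72 − 0.0967) − 1] = 148.8 / 34.65 = 4.296 mg/L.

S ≈ 4.30 mg/L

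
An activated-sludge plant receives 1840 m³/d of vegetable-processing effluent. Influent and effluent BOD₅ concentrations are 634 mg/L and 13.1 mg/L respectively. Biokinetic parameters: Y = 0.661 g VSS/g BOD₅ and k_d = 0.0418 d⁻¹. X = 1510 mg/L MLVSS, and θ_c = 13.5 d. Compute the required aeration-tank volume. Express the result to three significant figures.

Rearranging the biomass balance for a CMAS with decay, V = Y·Q·ΔS·θ_c / [X·(1+k_d θ_c)] = 0.661 × 1840 × (634 − 13.1) × 13.5 / [1510 × (1 + 0.0418 × 13.5)] = 1.02×10^7 / 2362 = 4316 m³.

V ≈ 4320 m³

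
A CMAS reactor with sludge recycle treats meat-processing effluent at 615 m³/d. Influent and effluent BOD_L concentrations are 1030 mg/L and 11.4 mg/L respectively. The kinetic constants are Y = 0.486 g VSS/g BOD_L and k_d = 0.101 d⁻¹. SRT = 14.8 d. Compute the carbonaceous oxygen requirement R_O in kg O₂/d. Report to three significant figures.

R_O ≈ 453 kg O₂/d

The observed yield is Y_obs = Y/(1 + k_d·θ_c) = 0.486 / (1 + 0.101 × 14.8) = 0.486 / 2.495 = 0.1948 g VSS per g BOD_L removed.
Q·(S₀ − S) = 615 × (1030 − 11.4) × 10⁻³ = 626.4 kg/d removed.
Net sludge production P_X = 0.1948 × 626.4 = 122.0 kg VSS/d.
Carbonaceous O₂ demand = substrate oxidised − cell-mass equivalent = 626.4 − 1.42 × 122.0 = 453.2 kg O₂/d.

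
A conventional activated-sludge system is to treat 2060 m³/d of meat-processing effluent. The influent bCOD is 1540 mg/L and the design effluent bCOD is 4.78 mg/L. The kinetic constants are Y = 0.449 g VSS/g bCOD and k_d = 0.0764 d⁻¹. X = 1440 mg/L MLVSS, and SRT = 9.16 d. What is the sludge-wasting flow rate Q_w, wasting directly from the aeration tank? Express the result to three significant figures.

From the SRT design equation V = Y Q (S₀−S) θ_c / [X (1 + k_d θ_c)] = 0.449 × 2060 × (1540 − 4.78) × 9.16 / [1440 × (1 + 0.0764 × 9.16)] = 1.3×10^7 / 2448 = 5314 m³.
For wasting at MLVSS concentration, Q_w = V/θ_c = 5314/9.16 = 580.1 m³/d.

Q_w ≈ 580 m³/d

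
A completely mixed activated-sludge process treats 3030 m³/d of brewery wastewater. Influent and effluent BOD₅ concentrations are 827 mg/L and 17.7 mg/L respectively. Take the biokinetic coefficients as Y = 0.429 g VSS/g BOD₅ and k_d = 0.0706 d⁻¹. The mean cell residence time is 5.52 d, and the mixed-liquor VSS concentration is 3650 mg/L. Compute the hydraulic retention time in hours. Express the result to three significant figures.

τ ≈ 9.07 h

From the SRT design equation V = Y Q (S₀−S) θ_c / [X (1 + k_d θ_c)] = 0.429 × 3030 × (827 − 17.7) × 5.52 / [3650 × (1 + 0.0706 × 5.52)] = 5.81×10^6 / 5072 = 1145 m³.
τ = V/Q = 1145/3030 = 0.3778 d, or 9.068 h.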